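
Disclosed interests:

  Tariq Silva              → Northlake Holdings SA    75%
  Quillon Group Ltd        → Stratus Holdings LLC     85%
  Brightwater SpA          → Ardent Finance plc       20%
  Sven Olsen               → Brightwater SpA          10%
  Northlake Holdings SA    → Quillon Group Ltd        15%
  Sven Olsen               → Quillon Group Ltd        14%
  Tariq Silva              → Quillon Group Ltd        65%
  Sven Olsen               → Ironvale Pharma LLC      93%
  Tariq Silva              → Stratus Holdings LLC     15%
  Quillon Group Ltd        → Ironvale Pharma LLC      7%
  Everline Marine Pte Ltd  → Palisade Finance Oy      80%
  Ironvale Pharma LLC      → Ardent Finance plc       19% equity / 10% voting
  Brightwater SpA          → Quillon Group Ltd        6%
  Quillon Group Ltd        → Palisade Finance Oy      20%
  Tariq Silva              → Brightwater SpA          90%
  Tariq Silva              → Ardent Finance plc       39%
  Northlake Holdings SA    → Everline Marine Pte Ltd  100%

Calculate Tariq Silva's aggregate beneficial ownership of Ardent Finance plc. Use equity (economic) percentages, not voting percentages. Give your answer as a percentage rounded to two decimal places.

Tariq reaches Ardent along 5 paths.
Via Quillon → Ironvale: 65% × 7% × 19% = 0.8645%.
Via Northlake → Quillon → Ironvale: 75% × 15% × 7% × 19% = 0.149625%.
Via Brightwater → Quillon → Ironvale: 90% × 6% × 7% × 19% = 0.07182%.
Direct stake: 39% = 39%.
Via Brightwater: 90% × 20% = 18%.
Total: 0.8645% + 0.149625% + 0.07182% + 39% + 18% = 58.085945%.
Rounded: 58.09%.

58.09%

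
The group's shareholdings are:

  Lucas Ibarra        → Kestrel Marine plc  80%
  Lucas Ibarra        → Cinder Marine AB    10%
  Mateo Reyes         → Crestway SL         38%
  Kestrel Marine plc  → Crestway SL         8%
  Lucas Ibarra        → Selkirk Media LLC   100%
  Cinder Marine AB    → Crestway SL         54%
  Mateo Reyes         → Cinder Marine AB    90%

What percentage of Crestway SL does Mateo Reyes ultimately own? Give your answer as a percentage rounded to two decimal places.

Mateo reaches Crestway along 2 paths.
Direct stake: 38% = 38%.
Via Cinder: 90% × 54% = 48.6%.
Total: 38% + 48.6% = 86.6%.
Rounded: 86.60%.

86.60%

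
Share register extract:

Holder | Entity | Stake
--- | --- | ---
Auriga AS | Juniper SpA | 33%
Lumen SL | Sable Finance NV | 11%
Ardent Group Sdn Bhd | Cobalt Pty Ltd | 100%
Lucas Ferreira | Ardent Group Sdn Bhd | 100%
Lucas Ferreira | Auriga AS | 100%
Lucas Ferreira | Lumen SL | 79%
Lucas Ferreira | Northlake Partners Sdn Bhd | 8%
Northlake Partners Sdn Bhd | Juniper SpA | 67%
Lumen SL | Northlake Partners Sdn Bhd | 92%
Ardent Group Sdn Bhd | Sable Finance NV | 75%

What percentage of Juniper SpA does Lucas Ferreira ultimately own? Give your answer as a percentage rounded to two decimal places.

Lucas reaches Juniper along 3 paths.
Via Auriga: 100% × 33% = 33%.
Via Lumen → Northlake: 79% × 92% × 67% = 48.6956%.
Via Northlake: 8% × 67% = 5.36%.
Total: 33% + 48.6956% + 5.36% = 87.0556%.
Rounded: 87.06%.

87.06%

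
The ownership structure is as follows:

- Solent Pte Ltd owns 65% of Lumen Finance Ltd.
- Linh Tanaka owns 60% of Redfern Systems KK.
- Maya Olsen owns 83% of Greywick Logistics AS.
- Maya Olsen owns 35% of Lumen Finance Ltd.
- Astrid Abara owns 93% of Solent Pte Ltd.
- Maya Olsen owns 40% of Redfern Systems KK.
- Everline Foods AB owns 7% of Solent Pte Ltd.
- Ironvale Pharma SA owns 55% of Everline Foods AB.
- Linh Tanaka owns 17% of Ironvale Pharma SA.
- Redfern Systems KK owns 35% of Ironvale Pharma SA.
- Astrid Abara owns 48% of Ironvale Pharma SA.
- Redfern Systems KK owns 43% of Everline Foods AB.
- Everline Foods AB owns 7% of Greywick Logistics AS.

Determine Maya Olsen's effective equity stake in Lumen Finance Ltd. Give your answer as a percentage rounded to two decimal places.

Maya reaches Lumen along 3 paths.
Direct stake: 35% = 35%.
Via Redfern → Ironvale → Everline → Solent: 40% × 35% × 55% × 7% × 65% = 0.35035%.
Via Redfern → Everline → Solent: 40% × 43% × 7% × 65% = 0.7826%.
Total: 35% + 0.35035% + 0.7826% = 36.13295%.
Rounded: 36.13%.

36.13%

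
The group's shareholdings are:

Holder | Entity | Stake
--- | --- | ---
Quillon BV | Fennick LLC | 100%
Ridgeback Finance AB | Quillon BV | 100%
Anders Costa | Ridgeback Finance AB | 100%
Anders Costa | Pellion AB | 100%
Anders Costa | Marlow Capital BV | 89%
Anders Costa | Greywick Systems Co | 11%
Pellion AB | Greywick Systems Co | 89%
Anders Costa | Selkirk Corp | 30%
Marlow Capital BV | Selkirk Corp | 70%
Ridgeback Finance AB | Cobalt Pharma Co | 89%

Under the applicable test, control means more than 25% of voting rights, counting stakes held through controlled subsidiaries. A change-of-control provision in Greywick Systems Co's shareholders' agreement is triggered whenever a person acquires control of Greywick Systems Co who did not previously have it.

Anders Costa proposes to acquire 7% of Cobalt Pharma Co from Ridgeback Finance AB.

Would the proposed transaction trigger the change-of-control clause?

The purchase adds only to Anders's holdings (Ridgeback's stake shrinks), so Anders is the only person who could newly come to control Greywick.
Anders holds 100% of Pellion, so Anders controls Pellion.
Anders and Pellion together hold 11% + 89% = 100% of Greywick, so Anders controls Greywick.
So Anders already controls Greywick before the transaction.
After the purchase, Anders holds 7% of Cobalt directly, and Ridgeback's stake falls to 82%.
Anders controlled Greywick already, so this is not a new person acquiring control; every other person's position is unchanged or reduced.
No new person acquires control, so the clause is not triggered.

No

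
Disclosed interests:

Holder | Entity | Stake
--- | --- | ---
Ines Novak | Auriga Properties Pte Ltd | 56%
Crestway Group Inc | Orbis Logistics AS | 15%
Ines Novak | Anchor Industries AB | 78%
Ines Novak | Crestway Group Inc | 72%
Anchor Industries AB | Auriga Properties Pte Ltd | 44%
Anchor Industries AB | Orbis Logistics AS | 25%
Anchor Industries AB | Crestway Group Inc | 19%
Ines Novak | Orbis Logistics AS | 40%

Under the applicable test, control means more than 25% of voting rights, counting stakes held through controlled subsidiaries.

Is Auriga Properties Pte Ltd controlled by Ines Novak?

Ines holds 78% of Anchor, so Ines controls Anchor.
Ines and Anchor together hold 56% + 44% = 100% of Auriga, so Ines controls Auriga.

Yes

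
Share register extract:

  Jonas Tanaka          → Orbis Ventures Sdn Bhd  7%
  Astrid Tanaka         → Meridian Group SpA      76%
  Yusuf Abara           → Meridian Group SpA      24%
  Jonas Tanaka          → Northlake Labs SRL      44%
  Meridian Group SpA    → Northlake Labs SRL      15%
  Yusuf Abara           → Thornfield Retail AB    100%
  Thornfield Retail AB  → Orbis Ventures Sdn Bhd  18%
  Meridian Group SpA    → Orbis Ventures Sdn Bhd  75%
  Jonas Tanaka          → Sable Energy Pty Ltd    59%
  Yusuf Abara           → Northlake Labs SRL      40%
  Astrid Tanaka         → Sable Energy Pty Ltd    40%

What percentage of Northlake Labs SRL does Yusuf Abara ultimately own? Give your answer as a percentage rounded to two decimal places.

Yusuf reaches Northlake along 2 paths.
Direct stake: 40% = 40%.
Via Meridian: 24% × 15% = 3.6%.
Total: 40% + 3.6% = 43.6%.
Rounded: 43.60%.

43.60%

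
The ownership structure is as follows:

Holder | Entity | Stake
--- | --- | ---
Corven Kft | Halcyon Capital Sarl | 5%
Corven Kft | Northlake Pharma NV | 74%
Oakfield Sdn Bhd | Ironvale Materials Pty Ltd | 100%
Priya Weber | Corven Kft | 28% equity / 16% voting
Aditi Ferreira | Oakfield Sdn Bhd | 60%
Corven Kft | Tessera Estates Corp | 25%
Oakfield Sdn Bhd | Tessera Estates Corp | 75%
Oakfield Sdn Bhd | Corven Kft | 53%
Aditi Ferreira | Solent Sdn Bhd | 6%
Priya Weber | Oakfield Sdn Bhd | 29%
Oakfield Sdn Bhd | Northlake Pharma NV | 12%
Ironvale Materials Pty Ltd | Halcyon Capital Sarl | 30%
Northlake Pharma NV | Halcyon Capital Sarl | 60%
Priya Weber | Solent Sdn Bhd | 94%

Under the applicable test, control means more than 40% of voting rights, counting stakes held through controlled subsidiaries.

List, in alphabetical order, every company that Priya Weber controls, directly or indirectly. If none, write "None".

Solent Sdn Bhd

Priya holds 94% of Solent, so Priya controls Solent.
No other company's threshold is met.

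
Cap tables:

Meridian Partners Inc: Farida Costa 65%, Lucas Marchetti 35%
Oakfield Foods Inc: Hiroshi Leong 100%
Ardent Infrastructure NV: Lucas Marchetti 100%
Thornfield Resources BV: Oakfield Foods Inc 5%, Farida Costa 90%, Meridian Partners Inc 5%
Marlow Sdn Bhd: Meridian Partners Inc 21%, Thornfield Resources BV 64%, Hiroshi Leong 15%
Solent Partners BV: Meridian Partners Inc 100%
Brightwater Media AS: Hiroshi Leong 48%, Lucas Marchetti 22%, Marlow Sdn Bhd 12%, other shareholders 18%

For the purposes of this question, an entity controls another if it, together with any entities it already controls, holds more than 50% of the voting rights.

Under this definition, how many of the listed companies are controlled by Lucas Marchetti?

1

Lucas holds 100% of Ardent, so Lucas controls Ardent.
No other company's threshold is met.
Lucas controls 1 company.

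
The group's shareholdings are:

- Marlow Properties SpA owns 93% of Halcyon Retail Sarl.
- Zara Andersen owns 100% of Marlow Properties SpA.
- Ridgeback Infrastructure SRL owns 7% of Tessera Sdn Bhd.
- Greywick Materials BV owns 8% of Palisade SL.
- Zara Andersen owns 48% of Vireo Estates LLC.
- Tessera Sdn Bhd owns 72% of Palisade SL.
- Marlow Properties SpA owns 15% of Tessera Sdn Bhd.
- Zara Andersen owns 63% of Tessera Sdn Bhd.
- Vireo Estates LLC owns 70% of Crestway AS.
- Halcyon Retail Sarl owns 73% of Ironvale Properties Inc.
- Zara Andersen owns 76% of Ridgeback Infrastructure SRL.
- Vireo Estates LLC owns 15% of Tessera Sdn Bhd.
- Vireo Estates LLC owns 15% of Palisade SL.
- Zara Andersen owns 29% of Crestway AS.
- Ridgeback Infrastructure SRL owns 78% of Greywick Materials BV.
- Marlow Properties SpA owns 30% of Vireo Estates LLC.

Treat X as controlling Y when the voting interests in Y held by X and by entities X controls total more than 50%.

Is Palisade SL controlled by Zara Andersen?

Yes

Zara holds 76% of Ridgeback, so Zara controls Ridgeback.
Zara holds 100% of Marlow, so Zara controls Marlow.
Zara and Marlow together hold 48% + 30% = 78% of Vireo, so Zara controls Vireo.
Vireo and Zara and Marlow and Ridgeback together hold 15% + 63% + 15% + 7% = 100% of Tessera, so Zara controls Tessera.
Ridgeback holds 78% of Greywick, so Zara controls Greywick.
Greywick and Tessera and Vireo together hold 8% + 72% + 15% = 95% of Palisade, so Zara controls Palisade.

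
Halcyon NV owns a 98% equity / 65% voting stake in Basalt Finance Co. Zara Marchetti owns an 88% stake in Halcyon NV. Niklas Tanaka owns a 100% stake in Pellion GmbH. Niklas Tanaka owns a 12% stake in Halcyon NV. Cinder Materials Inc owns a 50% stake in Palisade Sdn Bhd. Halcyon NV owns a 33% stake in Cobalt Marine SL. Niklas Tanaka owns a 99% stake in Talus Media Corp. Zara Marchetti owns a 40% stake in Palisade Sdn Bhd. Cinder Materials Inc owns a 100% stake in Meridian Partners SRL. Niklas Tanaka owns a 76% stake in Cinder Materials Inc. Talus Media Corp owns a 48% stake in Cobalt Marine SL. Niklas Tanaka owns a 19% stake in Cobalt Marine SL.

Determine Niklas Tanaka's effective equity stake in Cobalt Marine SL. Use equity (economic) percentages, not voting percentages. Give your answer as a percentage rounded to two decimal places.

Niklas reaches Cobalt along 3 paths.
Via Talus: 99% × 48% = 47.52%.
Direct stake: 19% = 19%.
Via Halcyon: 12% × 33% = 3.96%.
Total: 47.52% + 19% + 3.96% = 70.48%.

70.48%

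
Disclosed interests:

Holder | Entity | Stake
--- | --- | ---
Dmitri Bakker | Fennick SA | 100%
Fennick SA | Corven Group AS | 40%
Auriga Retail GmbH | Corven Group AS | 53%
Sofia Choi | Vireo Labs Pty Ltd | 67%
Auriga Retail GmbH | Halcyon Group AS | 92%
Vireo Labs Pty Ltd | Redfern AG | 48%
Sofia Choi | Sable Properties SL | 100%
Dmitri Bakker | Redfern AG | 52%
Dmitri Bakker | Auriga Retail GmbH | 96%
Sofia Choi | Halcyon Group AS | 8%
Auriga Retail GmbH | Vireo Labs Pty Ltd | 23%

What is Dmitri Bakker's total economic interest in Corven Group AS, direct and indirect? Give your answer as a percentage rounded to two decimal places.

Dmitri reaches Corven along 2 paths.
Via Fennick: 100% × 40% = 40%.
Via Auriga: 96% × 53% = 50.88%.
Total: 40% + 50.88% = 90.88%.

90.88%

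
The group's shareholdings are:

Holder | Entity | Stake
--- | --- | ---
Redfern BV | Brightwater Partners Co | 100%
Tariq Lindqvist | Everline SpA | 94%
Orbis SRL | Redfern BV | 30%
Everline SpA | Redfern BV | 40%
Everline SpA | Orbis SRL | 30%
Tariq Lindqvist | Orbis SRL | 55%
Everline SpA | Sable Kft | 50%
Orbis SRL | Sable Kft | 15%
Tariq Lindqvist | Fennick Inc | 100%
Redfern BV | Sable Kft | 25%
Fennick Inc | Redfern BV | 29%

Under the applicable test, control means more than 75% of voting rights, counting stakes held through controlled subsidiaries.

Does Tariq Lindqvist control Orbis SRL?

Tariq holds 94% of Everline, so Tariq controls Everline.
Tariq and Everline together hold 55% + 30% = 85% of Orbis, so Tariq controls Orbis.

Yes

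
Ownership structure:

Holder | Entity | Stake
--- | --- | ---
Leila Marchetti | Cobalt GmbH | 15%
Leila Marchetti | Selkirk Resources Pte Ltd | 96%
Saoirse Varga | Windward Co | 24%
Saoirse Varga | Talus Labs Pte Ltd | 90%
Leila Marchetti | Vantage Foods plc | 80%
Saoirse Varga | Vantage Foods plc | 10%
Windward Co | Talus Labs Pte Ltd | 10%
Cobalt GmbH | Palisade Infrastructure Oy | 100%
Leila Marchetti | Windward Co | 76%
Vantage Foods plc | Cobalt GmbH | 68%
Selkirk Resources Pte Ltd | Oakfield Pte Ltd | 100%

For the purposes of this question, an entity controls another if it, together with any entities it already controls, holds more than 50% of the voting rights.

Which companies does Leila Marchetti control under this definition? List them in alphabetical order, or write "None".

Leila holds 76% of Windward, so Leila controls Windward.
Leila holds 80% of Vantage, so Leila controls Vantage.
Leila holds 96% of Selkirk, so Leila controls Selkirk.
Vantage and Leila together hold 68% + 15% = 83% of Cobalt, so Leila controls Cobalt.
Selkirk holds 100% of Oakfield, so Leila controls Oakfield.
Cobalt holds 100% of Palisade, so Leila controls Palisade.
No other company's threshold is met.

Cobalt GmbH, Oakfield Pte Ltd, Palisade Infrastructure Oy, Selkirk Resources Pte Ltd, Vantage Foods plc, Windward Co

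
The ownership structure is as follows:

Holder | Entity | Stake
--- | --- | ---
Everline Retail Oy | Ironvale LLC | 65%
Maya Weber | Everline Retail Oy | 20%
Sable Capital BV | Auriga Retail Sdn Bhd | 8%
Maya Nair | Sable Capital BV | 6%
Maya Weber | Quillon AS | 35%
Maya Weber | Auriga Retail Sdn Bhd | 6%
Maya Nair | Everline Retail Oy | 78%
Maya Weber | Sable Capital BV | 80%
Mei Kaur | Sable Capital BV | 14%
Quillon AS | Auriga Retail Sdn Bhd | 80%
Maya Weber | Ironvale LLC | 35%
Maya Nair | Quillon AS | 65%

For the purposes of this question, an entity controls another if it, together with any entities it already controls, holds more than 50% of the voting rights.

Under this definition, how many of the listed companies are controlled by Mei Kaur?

Mei's largest direct stake is 14% in Sable, which does not meet the threshold.
Mei controls 0 companies.

0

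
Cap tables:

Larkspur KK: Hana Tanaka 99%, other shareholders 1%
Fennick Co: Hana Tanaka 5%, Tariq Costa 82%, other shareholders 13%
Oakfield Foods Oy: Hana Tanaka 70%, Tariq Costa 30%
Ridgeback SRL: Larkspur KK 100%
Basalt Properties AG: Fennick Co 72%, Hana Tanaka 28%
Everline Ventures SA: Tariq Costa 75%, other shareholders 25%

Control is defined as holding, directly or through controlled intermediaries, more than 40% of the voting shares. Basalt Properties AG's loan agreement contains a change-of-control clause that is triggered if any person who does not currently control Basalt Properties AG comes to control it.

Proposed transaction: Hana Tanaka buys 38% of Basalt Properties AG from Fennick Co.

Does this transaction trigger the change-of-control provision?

Yes

The purchase adds only to Hana's holdings (Fennick's stake shrinks), so Hana is the only person who could newly come to control Basalt.
Hana holds 99% of Larkspur, so Hana controls Larkspur.
Hana holds 70% of Oakfield, so Hana controls Oakfield.
Larkspur holds 100% of Ridgeback, so Hana controls Ridgeback.
In Basalt, Hana's side holds only 28%, not > 40%.
So before the transaction, Hana does not control Basalt.
After the purchase, Hana's direct stake in Basalt rises to 28% + 38% = 66%, and Fennick's stake falls to 34%.
Hana holds 66% of Basalt, so Hana controls Basalt.
Hana did not control Basalt before and does after, so the clause is triggered.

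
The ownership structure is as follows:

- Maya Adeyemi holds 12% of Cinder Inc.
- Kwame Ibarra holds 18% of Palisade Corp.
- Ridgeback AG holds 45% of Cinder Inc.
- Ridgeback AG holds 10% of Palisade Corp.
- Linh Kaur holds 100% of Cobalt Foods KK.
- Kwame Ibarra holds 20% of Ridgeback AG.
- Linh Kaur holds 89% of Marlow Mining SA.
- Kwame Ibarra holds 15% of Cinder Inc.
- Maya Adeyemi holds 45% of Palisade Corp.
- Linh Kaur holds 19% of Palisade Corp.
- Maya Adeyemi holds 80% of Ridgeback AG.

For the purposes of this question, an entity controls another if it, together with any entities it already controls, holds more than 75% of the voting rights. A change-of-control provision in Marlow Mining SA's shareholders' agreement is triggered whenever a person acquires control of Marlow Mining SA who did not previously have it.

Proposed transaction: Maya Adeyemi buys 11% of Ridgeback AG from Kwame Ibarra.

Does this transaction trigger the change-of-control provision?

The purchase adds only to Maya's holdings (Kwame's stake shrinks), so Maya is the only person who could newly come to control Marlow.
Maya holds 80% of Ridgeback, so Maya controls Ridgeback.
Neither Maya nor any entity Maya controls holds any voting interest in Marlow.
So before the transaction, Maya does not control Marlow.
After the purchase, Maya's direct stake in Ridgeback rises to 80% + 11% = 91%, and Kwame's stake falls to 9%.
Maya holds 91% of Ridgeback, so Maya controls Ridgeback.
After the transaction, neither Maya nor any entity Maya controls holds a voting interest in Marlow, so Maya still does not control it.
No new person acquires control, so the clause is not triggered.

No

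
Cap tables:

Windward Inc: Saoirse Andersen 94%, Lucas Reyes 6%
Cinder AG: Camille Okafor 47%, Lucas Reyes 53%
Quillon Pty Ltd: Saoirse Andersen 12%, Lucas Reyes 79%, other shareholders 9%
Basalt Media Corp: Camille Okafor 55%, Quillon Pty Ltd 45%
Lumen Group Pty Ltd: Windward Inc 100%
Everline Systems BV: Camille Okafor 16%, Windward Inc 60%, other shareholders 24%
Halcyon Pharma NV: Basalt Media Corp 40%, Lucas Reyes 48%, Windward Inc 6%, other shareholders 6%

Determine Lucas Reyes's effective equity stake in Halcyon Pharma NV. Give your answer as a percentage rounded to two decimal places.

62.58%

Lucas reaches Halcyon along 3 paths.
Via Quillon → Basalt: 79% × 45% × 40% = 14.22%.
Direct stake: 48% = 48%.
Via Windward: 6% × 6% = 0.36%.
Total: 14.22% + 48% + 0.36% = 62.58%.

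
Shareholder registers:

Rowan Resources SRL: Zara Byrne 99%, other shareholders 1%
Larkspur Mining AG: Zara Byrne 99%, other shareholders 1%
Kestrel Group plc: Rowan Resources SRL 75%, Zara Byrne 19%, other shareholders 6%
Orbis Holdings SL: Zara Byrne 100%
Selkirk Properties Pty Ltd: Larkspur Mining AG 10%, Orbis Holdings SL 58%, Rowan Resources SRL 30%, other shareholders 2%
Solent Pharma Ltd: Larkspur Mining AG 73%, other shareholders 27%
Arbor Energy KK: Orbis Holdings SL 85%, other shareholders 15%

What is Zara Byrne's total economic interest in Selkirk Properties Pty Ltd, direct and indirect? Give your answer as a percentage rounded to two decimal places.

97.60%

Zara reaches Selkirk along 3 paths.
Via Larkspur: 99% × 10% = 9.9%.
Via Orbis: 100% × 58% = 58%.
Via Rowan: 99% × 30% = 29.7%.
Total: 9.9% + 58% + 29.7% = 97.6%.
Rounded: 97.60%.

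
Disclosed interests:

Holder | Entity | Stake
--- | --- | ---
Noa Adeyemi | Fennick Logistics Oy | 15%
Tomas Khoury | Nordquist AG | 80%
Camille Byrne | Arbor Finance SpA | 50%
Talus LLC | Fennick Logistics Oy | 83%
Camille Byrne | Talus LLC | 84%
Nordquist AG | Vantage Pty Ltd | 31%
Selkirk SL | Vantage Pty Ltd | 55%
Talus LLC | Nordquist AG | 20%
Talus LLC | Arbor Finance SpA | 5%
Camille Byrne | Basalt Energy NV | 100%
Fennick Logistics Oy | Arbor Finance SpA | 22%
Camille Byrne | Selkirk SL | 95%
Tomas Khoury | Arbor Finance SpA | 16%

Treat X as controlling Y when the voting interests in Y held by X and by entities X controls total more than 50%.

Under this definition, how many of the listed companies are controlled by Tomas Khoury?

Tomas holds 80% of Nordquist, so Tomas controls Nordquist.
No other company's threshold is met.
Tomas controls 1 company.

1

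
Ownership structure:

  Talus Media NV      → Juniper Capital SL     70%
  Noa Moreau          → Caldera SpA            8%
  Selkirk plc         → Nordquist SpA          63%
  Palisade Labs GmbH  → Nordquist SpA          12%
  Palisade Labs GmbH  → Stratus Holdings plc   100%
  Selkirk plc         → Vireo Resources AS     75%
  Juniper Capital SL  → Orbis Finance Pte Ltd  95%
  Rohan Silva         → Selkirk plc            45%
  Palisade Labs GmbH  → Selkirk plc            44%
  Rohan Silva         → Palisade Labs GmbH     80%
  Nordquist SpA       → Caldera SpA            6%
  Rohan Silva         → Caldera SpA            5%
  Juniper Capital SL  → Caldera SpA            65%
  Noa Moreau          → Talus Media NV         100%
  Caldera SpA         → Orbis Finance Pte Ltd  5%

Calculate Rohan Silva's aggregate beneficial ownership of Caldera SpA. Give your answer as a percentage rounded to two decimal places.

8.61%

Rohan reaches Caldera along 4 paths.
Direct stake: 5% = 5%.
Via Selkirk → Nordquist: 45% × 63% × 6% = 1.701%.
Via Palisade → Selkirk → Nordquist: 80% × 44% × 63% × 6% = 1.33056%.
Via Palisade → Nordquist: 80% × 12% × 6% = 0.576%.
Total: 5% + 1.701% + 1.33056% + 0.576% = 8.60756%.
Rounded: 8.61%.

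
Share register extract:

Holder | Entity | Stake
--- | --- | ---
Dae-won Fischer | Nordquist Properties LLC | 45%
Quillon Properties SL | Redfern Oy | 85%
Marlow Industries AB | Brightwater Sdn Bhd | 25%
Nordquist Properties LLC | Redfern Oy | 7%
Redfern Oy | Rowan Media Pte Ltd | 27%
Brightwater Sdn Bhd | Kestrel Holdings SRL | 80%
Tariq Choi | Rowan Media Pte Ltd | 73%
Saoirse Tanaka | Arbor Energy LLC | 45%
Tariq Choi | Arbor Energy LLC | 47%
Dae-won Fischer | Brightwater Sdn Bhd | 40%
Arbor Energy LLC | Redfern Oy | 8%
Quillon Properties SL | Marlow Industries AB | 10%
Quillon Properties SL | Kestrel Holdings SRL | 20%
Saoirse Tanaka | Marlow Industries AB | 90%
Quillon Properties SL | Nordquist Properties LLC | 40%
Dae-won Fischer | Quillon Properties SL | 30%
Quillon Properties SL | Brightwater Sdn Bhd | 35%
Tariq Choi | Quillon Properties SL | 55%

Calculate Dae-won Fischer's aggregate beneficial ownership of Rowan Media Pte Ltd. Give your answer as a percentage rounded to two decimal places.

Dae-won reaches Rowan along 3 paths.
Via Quillon → Nordquist → Redfern: 30% × 40% × 7% × 27% = 0.2268%.
Via Nordquist → Redfern: 45% × 7% × 27% = 0.8505%.
Via Quillon → Redfern: 30% × 85% × 27% = 6.885%.
Total: 0.2268% + 0.8505% + 6.885% = 7.9623%.
Rounded: 7.96%.

7.96%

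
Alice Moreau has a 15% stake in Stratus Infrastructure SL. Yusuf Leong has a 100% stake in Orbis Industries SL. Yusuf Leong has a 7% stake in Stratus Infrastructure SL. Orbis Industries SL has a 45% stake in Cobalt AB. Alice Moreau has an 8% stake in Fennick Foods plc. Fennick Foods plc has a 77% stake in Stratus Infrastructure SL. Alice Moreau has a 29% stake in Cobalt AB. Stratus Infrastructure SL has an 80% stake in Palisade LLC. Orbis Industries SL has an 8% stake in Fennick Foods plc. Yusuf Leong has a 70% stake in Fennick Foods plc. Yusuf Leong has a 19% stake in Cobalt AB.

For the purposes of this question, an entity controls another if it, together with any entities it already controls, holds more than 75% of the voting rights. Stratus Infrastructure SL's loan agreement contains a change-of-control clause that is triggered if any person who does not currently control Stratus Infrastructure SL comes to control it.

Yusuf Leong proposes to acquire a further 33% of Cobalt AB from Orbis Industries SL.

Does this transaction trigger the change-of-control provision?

The purchase adds only to Yusuf's holdings (Orbis's stake shrinks), so Yusuf is the only person who could newly come to control Stratus.
Yusuf holds 100% of Orbis, so Yusuf controls Orbis.
Yusuf and Orbis together hold 70% + 8% = 78% of Fennick, so Yusuf controls Fennick.
Fennick and Yusuf together hold 77% + 7% = 84% of Stratus, so Yusuf controls Stratus.
So Yusuf already controls Stratus before the transaction.
After the purchase, Yusuf's direct stake in Cobalt rises to 19% + 33% = 52%, and Orbis's stake falls to 12%.
Yusuf controlled Stratus already, so this is not a new person acquiring control; every other person's position is unchanged or reduced.
No new person acquires control, so the clause is not triggered.

No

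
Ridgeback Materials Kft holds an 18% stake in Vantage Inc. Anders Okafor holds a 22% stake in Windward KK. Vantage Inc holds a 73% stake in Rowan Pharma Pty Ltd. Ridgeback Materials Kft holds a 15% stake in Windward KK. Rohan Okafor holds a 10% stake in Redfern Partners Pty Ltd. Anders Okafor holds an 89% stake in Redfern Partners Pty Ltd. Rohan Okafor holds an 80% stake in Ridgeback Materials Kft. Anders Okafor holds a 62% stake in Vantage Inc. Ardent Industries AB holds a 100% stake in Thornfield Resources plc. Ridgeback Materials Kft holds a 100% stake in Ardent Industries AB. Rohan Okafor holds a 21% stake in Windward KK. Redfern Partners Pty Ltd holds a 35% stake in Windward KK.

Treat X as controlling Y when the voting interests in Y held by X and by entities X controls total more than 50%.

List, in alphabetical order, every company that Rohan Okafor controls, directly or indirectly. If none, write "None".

Rohan holds 80% of Ridgeback, so Rohan controls Ridgeback.
Ridgeback holds 100% of Ardent, so Rohan controls Ardent.
Ardent holds 100% of Thornfield, so Rohan controls Thornfield.
No other company's threshold is met.

Ardent Industries AB, Ridgeback Materials Kft, Thornfield Resources plc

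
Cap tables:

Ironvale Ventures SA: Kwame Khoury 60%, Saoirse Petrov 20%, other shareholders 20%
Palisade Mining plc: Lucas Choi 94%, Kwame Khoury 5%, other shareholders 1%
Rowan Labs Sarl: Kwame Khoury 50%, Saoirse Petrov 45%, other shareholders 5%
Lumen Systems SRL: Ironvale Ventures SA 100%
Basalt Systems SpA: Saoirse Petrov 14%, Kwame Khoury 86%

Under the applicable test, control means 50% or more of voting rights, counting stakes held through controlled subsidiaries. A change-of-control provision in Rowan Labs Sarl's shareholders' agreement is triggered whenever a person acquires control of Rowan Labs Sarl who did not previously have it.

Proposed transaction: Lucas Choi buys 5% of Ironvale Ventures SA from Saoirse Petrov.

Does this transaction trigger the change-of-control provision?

The purchase adds only to Lucas's holdings (Saoirse's stake shrinks), so Lucas is the only person who could newly come to control Rowan.
Lucas holds 94% of Palisade, so Lucas controls Palisade.
Neither Lucas nor any entity Lucas controls holds any voting interest in Rowan.
So before the transaction, Lucas does not control Rowan.
After the purchase, Lucas holds 5% of Ironvale directly, and Saoirse's stake falls to 15%.
Lucas's side now holds 5% of Ironvale, not ≥ 50%, so Lucas still does not control Ironvale.
After the transaction, neither Lucas nor any entity Lucas controls holds a voting interest in Rowan, so Lucas still does not control it.
No new person acquires control, so the clause is not triggered.

No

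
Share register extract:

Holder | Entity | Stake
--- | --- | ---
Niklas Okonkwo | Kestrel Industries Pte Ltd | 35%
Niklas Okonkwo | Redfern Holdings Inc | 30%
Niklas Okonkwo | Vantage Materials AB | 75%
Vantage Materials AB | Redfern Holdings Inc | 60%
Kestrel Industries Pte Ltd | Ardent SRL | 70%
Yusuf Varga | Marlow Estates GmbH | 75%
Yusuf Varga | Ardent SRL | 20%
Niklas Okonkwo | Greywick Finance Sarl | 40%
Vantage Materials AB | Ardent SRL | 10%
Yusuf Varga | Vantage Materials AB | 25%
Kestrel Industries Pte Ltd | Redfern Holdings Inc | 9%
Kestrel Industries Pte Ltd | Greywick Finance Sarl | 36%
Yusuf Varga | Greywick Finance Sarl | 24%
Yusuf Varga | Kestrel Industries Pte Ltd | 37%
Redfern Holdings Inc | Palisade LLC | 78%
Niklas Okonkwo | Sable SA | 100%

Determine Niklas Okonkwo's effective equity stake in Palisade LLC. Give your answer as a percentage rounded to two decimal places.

Niklas reaches Palisade along 3 paths.
Via Vantage → Redfern: 75% × 60% × 78% = 35.1%.
Via Redfern: 30% × 78% = 23.4%.
Via Kestrel → Redfern: 35% × 9% × 78% = 2.457%.
Total: 35.1% + 23.4% + 2.457% = 60.957%.
Rounded: 60.96%.

60.96%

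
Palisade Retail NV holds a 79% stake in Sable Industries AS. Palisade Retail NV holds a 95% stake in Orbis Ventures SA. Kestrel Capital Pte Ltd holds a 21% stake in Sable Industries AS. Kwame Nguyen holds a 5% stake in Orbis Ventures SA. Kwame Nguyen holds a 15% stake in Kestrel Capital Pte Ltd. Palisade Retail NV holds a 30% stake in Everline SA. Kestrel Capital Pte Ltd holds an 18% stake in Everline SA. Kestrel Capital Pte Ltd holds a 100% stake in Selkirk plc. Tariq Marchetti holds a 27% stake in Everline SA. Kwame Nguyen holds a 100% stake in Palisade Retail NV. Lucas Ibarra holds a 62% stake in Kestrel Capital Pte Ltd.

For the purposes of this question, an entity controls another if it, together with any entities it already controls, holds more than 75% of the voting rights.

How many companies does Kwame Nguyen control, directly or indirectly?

Kwame holds 100% of Palisade, so Kwame controls Palisade.
Kwame and Palisade together hold 5% + 95% = 100% of Orbis, so Kwame controls Orbis.
Palisade holds 79% of Sable, so Kwame controls Sable.
No other company's threshold is met.
Kwame controls 3 companies.

3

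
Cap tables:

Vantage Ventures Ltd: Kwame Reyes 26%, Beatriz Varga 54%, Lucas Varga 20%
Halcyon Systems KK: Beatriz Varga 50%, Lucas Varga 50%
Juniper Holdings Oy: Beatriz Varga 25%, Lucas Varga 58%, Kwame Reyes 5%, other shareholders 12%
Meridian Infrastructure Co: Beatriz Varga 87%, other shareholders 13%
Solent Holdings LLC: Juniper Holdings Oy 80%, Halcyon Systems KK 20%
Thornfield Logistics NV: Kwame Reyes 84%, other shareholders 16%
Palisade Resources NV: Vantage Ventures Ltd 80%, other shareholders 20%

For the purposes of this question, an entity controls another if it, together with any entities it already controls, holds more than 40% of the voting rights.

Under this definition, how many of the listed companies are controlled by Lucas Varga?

Lucas holds 50% of Halcyon, so Lucas controls Halcyon.
Lucas holds 58% of Juniper, so Lucas controls Juniper.
Juniper and Halcyon together hold 80% + 20% = 100% of Solent, so Lucas controls Solent.
No other company's threshold is met.
Lucas controls 3 companies.

3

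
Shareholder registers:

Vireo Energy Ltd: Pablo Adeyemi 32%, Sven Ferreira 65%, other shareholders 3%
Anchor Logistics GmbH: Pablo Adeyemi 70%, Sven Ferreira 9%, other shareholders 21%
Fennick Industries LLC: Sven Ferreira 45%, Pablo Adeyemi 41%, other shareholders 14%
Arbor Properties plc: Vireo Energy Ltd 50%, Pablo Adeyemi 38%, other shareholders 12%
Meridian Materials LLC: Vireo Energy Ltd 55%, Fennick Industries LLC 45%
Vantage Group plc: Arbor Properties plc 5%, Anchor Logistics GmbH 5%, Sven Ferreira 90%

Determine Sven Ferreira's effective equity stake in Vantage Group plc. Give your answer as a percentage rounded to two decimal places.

Sven reaches Vantage along 3 paths.
Via Vireo → Arbor: 65% × 50% × 5% = 1.625%.
Via Anchor: 9% × 5% = 0.45%.
Direct stake: 90% = 90%.
Total: 1.625% + 0.45% + 90% = 92.075%.
Rounded: 92.08%.

92.08%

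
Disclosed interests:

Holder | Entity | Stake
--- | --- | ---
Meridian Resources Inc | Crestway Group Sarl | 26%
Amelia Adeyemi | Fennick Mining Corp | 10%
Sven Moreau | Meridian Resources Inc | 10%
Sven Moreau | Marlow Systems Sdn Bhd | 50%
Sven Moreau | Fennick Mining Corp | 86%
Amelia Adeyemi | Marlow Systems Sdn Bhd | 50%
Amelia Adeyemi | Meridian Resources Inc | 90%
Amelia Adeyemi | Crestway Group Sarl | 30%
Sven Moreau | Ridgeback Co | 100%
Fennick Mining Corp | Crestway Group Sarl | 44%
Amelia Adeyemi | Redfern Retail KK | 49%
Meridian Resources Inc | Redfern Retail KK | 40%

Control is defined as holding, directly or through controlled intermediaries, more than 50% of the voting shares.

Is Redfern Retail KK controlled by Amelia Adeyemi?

Yes

Amelia holds 90% of Meridian, so Amelia controls Meridian.
Meridian and Amelia together hold 40% + 49% = 89% of Redfern, so Amelia controls Redfern.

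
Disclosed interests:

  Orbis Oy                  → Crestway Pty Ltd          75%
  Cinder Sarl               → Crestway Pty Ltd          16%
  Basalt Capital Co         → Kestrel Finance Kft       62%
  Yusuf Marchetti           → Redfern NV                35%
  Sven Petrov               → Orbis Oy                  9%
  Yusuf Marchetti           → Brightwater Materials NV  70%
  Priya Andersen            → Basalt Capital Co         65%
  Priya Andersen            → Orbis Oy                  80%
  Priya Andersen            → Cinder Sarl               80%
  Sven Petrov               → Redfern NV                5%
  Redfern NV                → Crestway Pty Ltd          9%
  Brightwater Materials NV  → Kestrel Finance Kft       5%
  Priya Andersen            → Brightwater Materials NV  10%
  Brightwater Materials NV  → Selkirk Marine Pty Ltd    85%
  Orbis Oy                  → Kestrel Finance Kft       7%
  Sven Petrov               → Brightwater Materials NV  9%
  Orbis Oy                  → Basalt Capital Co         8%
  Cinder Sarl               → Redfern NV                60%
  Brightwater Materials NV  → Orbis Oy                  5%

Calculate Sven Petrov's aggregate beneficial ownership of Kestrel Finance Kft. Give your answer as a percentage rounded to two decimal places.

Sven reaches Kestrel along 5 paths.
Via Orbis → Basalt: 9% × 8% × 62% = 0.4464%.
Via Brightwater → Orbis → Basalt: 9% × 5% × 8% × 62% = 0.02232%.
Via Brightwater: 9% × 5% = 0.45%.
Via Orbis: 9% × 7% = 0.63%.
Via Brightwater → Orbis: 9% × 5% × 7% = 0.0315%.
Total: 0.4464% + 0.02232% + 0.45% + 0.63% + 0.0315% = 1.58022%.
Rounded: 1.58%.

1.58%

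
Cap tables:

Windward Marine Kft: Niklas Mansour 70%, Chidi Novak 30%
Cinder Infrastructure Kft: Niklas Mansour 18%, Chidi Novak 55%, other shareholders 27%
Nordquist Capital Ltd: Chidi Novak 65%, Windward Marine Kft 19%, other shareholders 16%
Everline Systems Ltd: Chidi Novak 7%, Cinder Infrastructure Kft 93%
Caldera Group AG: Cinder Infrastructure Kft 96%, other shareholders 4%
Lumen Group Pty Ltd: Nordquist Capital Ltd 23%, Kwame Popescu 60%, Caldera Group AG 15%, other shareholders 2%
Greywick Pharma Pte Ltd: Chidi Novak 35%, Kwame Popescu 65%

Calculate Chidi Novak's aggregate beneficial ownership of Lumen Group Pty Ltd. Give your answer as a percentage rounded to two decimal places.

Chidi reaches Lumen along 3 paths.
Via Nordquist: 65% × 23% = 14.95%.
Via Windward → Nordquist: 30% × 19% × 23% = 1.311%.
Via Cinder → Caldera: 55% × 96% × 15% = 7.92%.
Total: 14.95% + 1.311% + 7.92% = 24.181%.
Rounded: 24.18%.

24.18%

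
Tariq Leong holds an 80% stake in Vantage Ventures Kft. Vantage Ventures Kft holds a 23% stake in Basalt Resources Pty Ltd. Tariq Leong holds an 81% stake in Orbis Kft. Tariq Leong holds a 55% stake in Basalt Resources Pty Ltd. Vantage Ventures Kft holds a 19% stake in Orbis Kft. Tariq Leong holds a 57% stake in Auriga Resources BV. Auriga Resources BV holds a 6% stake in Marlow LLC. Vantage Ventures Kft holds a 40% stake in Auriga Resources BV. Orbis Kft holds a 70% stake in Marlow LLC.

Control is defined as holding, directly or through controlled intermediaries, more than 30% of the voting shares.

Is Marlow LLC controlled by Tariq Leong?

Tariq holds 80% of Vantage, so Tariq controls Vantage.
Vantage and Tariq together hold 40% + 57% = 97% of Auriga, so Tariq controls Auriga.
Tariq and Vantage together hold 81% + 19% = 100% of Orbis, so Tariq controls Orbis.
Orbis and Auriga together hold 70% + 6% = 76% of Marlow, so Tariq controls Marlow.

Yes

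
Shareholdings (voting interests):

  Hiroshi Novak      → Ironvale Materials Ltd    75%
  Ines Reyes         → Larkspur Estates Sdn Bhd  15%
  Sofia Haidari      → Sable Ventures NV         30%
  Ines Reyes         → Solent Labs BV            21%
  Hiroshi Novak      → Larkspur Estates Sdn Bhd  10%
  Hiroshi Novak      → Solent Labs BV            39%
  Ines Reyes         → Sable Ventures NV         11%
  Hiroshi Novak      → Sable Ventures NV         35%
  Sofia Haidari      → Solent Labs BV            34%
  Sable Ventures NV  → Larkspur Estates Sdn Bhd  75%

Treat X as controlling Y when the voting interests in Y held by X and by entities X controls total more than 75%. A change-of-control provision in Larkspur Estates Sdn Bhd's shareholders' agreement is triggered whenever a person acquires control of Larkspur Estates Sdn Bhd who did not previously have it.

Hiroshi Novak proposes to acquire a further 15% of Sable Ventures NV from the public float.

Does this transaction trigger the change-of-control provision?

No

The purchase changes only Hiroshi's holdings, so Hiroshi is the only person who could newly come to control Larkspur.
Hiroshi's largest direct stake is 75% in Ironvale, which does not meet the threshold, so Hiroshi controls no company.
In Larkspur, Hiroshi's side holds only 10%, not > 75%.
So before the transaction, Hiroshi does not control Larkspur.
After the purchase, Hiroshi's direct stake in Sable rises to 35% + 15% = 50%.
Hiroshi's side now holds 50% of Sable, not > 75%, so Hiroshi still does not control Sable.
After the transaction, Hiroshi's side holds 10% of Larkspur, not > 75%, so Hiroshi still does not control Larkspur.
No new person acquires control, so the clause is not triggered.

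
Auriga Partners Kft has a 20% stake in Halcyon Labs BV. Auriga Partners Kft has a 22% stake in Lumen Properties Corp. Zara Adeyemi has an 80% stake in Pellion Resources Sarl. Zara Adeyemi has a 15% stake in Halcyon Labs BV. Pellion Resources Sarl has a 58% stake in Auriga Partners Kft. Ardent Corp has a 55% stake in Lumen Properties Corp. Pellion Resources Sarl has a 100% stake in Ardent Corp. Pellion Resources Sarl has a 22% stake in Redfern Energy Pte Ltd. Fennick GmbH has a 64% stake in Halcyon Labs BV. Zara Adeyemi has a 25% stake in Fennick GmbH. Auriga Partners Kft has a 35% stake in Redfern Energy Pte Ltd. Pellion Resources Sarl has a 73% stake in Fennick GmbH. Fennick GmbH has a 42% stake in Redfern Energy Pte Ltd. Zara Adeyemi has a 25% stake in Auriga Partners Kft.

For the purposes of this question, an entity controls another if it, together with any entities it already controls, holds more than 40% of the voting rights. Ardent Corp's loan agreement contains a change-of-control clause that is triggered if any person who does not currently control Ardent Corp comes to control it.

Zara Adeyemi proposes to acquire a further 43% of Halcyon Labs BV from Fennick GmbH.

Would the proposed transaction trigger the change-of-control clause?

No

The purchase adds only to Zara's holdings (Fennick's stake shrinks), so Zara is the only person who could newly come to control Ardent.
Zara holds 80% of Pellion, so Zara controls Pellion.
Pellion holds 100% of Ardent, so Zara controls Ardent.
So Zara already controls Ardent before the transaction.
After the purchase, Zara's direct stake in Halcyon rises to 15% + 43% = 58%, and Fennick's stake falls to 21%.
Zara controlled Ardent already, so this is not a new person acquiring control; every other person's position is unchanged or reduced.
No new person acquires control, so the clause is not triggered.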